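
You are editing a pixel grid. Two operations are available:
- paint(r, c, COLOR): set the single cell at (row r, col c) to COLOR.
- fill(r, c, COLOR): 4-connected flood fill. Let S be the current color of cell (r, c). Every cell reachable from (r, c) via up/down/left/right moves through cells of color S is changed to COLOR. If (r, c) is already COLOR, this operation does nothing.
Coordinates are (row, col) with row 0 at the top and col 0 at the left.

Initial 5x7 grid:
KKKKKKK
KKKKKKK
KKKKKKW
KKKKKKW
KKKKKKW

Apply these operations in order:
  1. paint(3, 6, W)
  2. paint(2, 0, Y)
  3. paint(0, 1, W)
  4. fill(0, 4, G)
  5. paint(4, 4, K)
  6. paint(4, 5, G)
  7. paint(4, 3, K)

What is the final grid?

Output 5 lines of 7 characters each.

After op 1 paint(3,6,W):
KKKKKKK
KKKKKKK
KKKKKKW
KKKKKKW
KKKKKKW
After op 2 paint(2,0,Y):
KKKKKKK
KKKKKKK
YKKKKKW
KKKKKKW
KKKKKKW
After op 3 paint(0,1,W):
KWKKKKK
KKKKKKK
YKKKKKW
KKKKKKW
KKKKKKW
After op 4 fill(0,4,G) [30 cells changed]:
GWGGGGG
GGGGGGG
YGGGGGW
GGGGGGW
GGGGGGW
After op 5 paint(4,4,K):
GWGGGGG
GGGGGGG
YGGGGGW
GGGGGGW
GGGGKGW
After op 6 paint(4,5,G):
GWGGGGG
GGGGGGG
YGGGGGW
GGGGGGW
GGGGKGW
After op 7 paint(4,3,K):
GWGGGGG
GGGGGGG
YGGGGGW
GGGGGGW
GGGKKGW

Answer: GWGGGGG
GGGGGGG
YGGGGGW
GGGGGGW
GGGKKGW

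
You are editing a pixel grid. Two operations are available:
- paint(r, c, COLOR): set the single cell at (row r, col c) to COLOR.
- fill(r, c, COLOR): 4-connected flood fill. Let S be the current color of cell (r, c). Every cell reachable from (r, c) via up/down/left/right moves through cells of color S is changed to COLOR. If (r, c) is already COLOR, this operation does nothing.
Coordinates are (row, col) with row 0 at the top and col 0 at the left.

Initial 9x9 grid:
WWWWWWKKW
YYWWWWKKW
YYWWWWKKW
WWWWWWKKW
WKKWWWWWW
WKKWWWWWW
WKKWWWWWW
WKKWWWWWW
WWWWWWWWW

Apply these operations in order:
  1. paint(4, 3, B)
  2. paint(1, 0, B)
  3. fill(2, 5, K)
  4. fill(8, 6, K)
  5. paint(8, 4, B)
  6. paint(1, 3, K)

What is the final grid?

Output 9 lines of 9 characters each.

Answer: KKKKKKKKK
BYKKKKKKK
YYKKKKKKK
KKKKKKKKK
KKKBKKKKK
KKKKKKKKK
KKKKKKKKK
KKKKKKKKK
KKKKBKKKK

Derivation:
After op 1 paint(4,3,B):
WWWWWWKKW
YYWWWWKKW
YYWWWWKKW
WWWWWWKKW
WKKBWWWWW
WKKWWWWWW
WKKWWWWWW
WKKWWWWWW
WWWWWWWWW
After op 2 paint(1,0,B):
WWWWWWKKW
BYWWWWKKW
YYWWWWKKW
WWWWWWKKW
WKKBWWWWW
WKKWWWWWW
WKKWWWWWW
WKKWWWWWW
WWWWWWWWW
After op 3 fill(2,5,K) [60 cells changed]:
KKKKKKKKK
BYKKKKKKK
YYKKKKKKK
KKKKKKKKK
KKKBKKKKK
KKKKKKKKK
KKKKKKKKK
KKKKKKKKK
KKKKKKKKK
After op 4 fill(8,6,K) [0 cells changed]:
KKKKKKKKK
BYKKKKKKK
YYKKKKKKK
KKKKKKKKK
KKKBKKKKK
KKKKKKKKK
KKKKKKKKK
KKKKKKKKK
KKKKKKKKK
After op 5 paint(8,4,B):
KKKKKKKKK
BYKKKKKKK
YYKKKKKKK
KKKKKKKKK
KKKBKKKKK
KKKKKKKKK
KKKKKKKKK
KKKKKKKKK
KKKKBKKKK
After op 6 paint(1,3,K):
KKKKKKKKK
BYKKKKKKK
YYKKKKKKK
KKKKKKKKK
KKKBKKKKK
KKKKKKKKK
KKKKKKKKK
KKKKKKKKK
KKKKBKKKK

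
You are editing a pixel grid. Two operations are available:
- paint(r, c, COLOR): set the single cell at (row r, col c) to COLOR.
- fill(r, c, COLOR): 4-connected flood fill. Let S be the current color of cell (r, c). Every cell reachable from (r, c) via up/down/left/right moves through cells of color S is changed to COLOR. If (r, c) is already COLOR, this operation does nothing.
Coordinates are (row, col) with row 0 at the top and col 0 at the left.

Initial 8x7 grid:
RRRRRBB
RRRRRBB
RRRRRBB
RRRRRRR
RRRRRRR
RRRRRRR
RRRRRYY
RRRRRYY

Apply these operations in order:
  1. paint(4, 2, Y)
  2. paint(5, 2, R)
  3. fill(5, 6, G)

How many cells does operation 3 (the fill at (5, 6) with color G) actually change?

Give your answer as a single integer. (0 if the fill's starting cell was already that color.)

Answer: 45

Derivation:
After op 1 paint(4,2,Y):
RRRRRBB
RRRRRBB
RRRRRBB
RRRRRRR
RRYRRRR
RRRRRRR
RRRRRYY
RRRRRYY
After op 2 paint(5,2,R):
RRRRRBB
RRRRRBB
RRRRRBB
RRRRRRR
RRYRRRR
RRRRRRR
RRRRRYY
RRRRRYY
After op 3 fill(5,6,G) [45 cells changed]:
GGGGGBB
GGGGGBB
GGGGGBB
GGGGGGG
GGYGGGG
GGGGGGG
GGGGGYY
GGGGGYY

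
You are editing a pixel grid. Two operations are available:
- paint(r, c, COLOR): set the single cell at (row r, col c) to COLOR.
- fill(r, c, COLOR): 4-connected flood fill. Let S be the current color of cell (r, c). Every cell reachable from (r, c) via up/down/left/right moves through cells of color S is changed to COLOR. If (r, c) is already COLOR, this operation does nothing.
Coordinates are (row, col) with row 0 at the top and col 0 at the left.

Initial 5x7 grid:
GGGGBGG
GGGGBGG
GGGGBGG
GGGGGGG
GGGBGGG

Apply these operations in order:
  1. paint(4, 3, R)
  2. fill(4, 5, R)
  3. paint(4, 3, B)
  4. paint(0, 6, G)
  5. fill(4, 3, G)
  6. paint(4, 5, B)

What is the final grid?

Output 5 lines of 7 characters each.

Answer: RRRRBRG
RRRRBRR
RRRRBRR
RRRRRRR
RRRGRBR

Derivation:
After op 1 paint(4,3,R):
GGGGBGG
GGGGBGG
GGGGBGG
GGGGGGG
GGGRGGG
After op 2 fill(4,5,R) [31 cells changed]:
RRRRBRR
RRRRBRR
RRRRBRR
RRRRRRR
RRRRRRR
After op 3 paint(4,3,B):
RRRRBRR
RRRRBRR
RRRRBRR
RRRRRRR
RRRBRRR
After op 4 paint(0,6,G):
RRRRBRG
RRRRBRR
RRRRBRR
RRRRRRR
RRRBRRR
After op 5 fill(4,3,G) [1 cells changed]:
RRRRBRG
RRRRBRR
RRRRBRR
RRRRRRR
RRRGRRR
After op 6 paint(4,5,B):
RRRRBRG
RRRRBRR
RRRRBRR
RRRRRRR
RRRGRBR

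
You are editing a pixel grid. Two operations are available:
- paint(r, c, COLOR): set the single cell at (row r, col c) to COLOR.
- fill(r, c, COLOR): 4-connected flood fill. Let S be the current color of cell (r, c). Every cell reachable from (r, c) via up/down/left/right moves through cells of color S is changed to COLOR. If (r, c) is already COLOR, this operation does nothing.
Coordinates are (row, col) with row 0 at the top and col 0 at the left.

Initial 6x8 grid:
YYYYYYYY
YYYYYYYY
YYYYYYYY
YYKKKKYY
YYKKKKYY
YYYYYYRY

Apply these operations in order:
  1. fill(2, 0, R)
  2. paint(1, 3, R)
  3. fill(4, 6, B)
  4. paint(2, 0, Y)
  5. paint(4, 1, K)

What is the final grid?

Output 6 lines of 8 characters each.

After op 1 fill(2,0,R) [39 cells changed]:
RRRRRRRR
RRRRRRRR
RRRRRRRR
RRKKKKRR
RRKKKKRR
RRRRRRRR
After op 2 paint(1,3,R):
RRRRRRRR
RRRRRRRR
RRRRRRRR
RRKKKKRR
RRKKKKRR
RRRRRRRR
After op 3 fill(4,6,B) [40 cells changed]:
BBBBBBBB
BBBBBBBB
BBBBBBBB
BBKKKKBB
BBKKKKBB
BBBBBBBB
After op 4 paint(2,0,Y):
BBBBBBBB
BBBBBBBB
YBBBBBBB
BBKKKKBB
BBKKKKBB
BBBBBBBB
After op 5 paint(4,1,K):
BBBBBBBB
BBBBBBBB
YBBBBBBB
BBKKKKBB
BKKKKKBB
BBBBBBBB

Answer: BBBBBBBB
BBBBBBBB
YBBBBBBB
BBKKKKBB
BKKKKKBB
BBBBBBBB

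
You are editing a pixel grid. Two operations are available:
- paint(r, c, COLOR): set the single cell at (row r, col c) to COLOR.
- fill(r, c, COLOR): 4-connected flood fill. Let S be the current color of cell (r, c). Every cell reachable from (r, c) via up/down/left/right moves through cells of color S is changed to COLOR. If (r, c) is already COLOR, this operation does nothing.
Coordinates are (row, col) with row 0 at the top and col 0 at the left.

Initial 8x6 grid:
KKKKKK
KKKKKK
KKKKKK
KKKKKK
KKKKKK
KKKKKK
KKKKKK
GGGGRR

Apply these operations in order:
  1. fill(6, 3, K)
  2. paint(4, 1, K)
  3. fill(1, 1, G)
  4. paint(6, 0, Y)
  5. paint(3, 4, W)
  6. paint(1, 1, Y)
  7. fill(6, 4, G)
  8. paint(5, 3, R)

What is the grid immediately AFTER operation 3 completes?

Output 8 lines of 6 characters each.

Answer: GGGGGG
GGGGGG
GGGGGG
GGGGGG
GGGGGG
GGGGGG
GGGGGG
GGGGRR

Derivation:
After op 1 fill(6,3,K) [0 cells changed]:
KKKKKK
KKKKKK
KKKKKK
KKKKKK
KKKKKK
KKKKKK
KKKKKK
GGGGRR
After op 2 paint(4,1,K):
KKKKKK
KKKKKK
KKKKKK
KKKKKK
KKKKKK
KKKKKK
KKKKKK
GGGGRR
After op 3 fill(1,1,G) [42 cells changed]:
GGGGGG
GGGGGG
GGGGGG
GGGGGG
GGGGGG
GGGGGG
GGGGGG
GGGGRR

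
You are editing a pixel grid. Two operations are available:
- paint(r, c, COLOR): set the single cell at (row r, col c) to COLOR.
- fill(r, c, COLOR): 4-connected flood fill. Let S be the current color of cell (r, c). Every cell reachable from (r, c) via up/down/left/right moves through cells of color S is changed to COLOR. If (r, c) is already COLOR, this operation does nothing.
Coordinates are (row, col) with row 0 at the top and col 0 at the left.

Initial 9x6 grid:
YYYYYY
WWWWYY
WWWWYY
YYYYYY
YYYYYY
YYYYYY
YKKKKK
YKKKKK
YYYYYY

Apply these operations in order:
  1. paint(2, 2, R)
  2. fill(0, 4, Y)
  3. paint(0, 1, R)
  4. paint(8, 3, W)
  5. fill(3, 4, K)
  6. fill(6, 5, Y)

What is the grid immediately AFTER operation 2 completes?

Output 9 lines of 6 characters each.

Answer: YYYYYY
WWWWYY
WWRWYY
YYYYYY
YYYYYY
YYYYYY
YKKKKK
YKKKKK
YYYYYY

Derivation:
After op 1 paint(2,2,R):
YYYYYY
WWWWYY
WWRWYY
YYYYYY
YYYYYY
YYYYYY
YKKKKK
YKKKKK
YYYYYY
After op 2 fill(0,4,Y) [0 cells changed]:
YYYYYY
WWWWYY
WWRWYY
YYYYYY
YYYYYY
YYYYYY
YKKKKK
YKKKKK
YYYYYY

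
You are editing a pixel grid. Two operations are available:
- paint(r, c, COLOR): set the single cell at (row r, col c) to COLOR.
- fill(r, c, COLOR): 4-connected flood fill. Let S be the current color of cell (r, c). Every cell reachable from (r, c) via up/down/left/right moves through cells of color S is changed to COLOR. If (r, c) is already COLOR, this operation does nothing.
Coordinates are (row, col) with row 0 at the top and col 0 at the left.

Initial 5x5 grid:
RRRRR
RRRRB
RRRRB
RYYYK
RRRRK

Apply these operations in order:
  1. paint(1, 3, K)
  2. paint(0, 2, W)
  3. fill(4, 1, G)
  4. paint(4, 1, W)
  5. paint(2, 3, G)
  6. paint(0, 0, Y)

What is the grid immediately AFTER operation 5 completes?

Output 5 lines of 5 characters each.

Answer: GGWRR
GGGKB
GGGGB
GYYYK
GWGGK

Derivation:
After op 1 paint(1,3,K):
RRRRR
RRRKB
RRRRB
RYYYK
RRRRK
After op 2 paint(0,2,W):
RRWRR
RRRKB
RRRRB
RYYYK
RRRRK
After op 3 fill(4,1,G) [14 cells changed]:
GGWRR
GGGKB
GGGGB
GYYYK
GGGGK
After op 4 paint(4,1,W):
GGWRR
GGGKB
GGGGB
GYYYK
GWGGK
After op 5 paint(2,3,G):
GGWRR
GGGKB
GGGGB
GYYYK
GWGGK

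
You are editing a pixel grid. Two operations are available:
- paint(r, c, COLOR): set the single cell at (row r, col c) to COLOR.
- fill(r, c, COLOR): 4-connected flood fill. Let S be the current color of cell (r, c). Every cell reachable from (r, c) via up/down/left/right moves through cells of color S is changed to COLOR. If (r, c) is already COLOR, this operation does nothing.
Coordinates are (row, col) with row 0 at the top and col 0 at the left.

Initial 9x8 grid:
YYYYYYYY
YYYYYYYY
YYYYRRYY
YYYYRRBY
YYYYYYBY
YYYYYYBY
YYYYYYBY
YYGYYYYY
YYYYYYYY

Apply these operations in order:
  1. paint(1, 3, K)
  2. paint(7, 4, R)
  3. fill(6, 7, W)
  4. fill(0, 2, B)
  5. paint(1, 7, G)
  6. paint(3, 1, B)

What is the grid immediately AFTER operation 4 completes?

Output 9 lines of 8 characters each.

Answer: BBBBBBBB
BBBKBBBB
BBBBRRBB
BBBBRRBB
BBBBBBBB
BBBBBBBB
BBBBBBBB
BBGBRBBB
BBBBBBBB

Derivation:
After op 1 paint(1,3,K):
YYYYYYYY
YYYKYYYY
YYYYRRYY
YYYYRRBY
YYYYYYBY
YYYYYYBY
YYYYYYBY
YYGYYYYY
YYYYYYYY
After op 2 paint(7,4,R):
YYYYYYYY
YYYKYYYY
YYYYRRYY
YYYYRRBY
YYYYYYBY
YYYYYYBY
YYYYYYBY
YYGYRYYY
YYYYYYYY
After op 3 fill(6,7,W) [61 cells changed]:
WWWWWWWW
WWWKWWWW
WWWWRRWW
WWWWRRBW
WWWWWWBW
WWWWWWBW
WWWWWWBW
WWGWRWWW
WWWWWWWW
After op 4 fill(0,2,B) [61 cells changed]:
BBBBBBBB
BBBKBBBB
BBBBRRBB
BBBBRRBB
BBBBBBBB
BBBBBBBB
BBBBBBBB
BBGBRBBB
BBBBBBBB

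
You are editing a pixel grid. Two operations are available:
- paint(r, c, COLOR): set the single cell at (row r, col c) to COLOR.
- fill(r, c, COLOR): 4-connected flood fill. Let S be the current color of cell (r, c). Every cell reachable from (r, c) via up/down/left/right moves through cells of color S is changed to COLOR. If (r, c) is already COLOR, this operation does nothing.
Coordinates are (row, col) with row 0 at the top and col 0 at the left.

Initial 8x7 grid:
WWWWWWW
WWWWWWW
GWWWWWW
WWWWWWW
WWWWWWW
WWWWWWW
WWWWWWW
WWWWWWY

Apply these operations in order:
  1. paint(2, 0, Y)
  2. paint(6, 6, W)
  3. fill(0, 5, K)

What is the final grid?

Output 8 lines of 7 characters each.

Answer: KKKKKKK
KKKKKKK
YKKKKKK
KKKKKKK
KKKKKKK
KKKKKKK
KKKKKKK
KKKKKKY

Derivation:
After op 1 paint(2,0,Y):
WWWWWWW
WWWWWWW
YWWWWWW
WWWWWWW
WWWWWWW
WWWWWWW
WWWWWWW
WWWWWWY
After op 2 paint(6,6,W):
WWWWWWW
WWWWWWW
YWWWWWW
WWWWWWW
WWWWWWW
WWWWWWW
WWWWWWW
WWWWWWY
After op 3 fill(0,5,K) [54 cells changed]:
KKKKKKK
KKKKKKK
YKKKKKK
KKKKKKK
KKKKKKK
KKKKKKK
KKKKKKK
KKKKKKY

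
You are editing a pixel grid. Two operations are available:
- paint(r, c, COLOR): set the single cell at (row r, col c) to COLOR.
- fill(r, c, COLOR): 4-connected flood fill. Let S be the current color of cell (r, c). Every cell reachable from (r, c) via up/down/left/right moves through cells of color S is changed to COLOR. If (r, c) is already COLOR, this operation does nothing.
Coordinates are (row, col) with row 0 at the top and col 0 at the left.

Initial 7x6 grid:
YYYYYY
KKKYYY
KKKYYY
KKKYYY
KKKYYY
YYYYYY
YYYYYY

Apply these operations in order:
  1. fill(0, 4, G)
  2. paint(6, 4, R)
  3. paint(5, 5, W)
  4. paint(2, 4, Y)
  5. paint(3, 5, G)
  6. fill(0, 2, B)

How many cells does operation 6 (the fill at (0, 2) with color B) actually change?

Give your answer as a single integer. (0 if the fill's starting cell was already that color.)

Answer: 26

Derivation:
After op 1 fill(0,4,G) [30 cells changed]:
GGGGGG
KKKGGG
KKKGGG
KKKGGG
KKKGGG
GGGGGG
GGGGGG
After op 2 paint(6,4,R):
GGGGGG
KKKGGG
KKKGGG
KKKGGG
KKKGGG
GGGGGG
GGGGRG
After op 3 paint(5,5,W):
GGGGGG
KKKGGG
KKKGGG
KKKGGG
KKKGGG
GGGGGW
GGGGRG
After op 4 paint(2,4,Y):
GGGGGG
KKKGGG
KKKGYG
KKKGGG
KKKGGG
GGGGGW
GGGGRG
After op 5 paint(3,5,G):
GGGGGG
KKKGGG
KKKGYG
KKKGGG
KKKGGG
GGGGGW
GGGGRG
After op 6 fill(0,2,B) [26 cells changed]:
BBBBBB
KKKBBB
KKKBYB
KKKBBB
KKKBBB
BBBBBW
BBBBRG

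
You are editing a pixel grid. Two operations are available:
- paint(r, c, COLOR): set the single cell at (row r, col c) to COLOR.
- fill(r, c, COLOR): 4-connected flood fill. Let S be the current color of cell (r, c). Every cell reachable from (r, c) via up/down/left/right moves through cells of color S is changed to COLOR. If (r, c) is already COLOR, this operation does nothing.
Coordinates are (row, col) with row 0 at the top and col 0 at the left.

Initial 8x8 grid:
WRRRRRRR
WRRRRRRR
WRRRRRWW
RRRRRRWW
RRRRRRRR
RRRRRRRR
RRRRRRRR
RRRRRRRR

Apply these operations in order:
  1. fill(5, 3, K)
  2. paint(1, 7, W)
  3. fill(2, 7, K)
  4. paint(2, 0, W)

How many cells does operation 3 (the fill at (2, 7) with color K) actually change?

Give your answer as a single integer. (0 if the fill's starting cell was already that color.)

After op 1 fill(5,3,K) [57 cells changed]:
WKKKKKKK
WKKKKKKK
WKKKKKWW
KKKKKKWW
KKKKKKKK
KKKKKKKK
KKKKKKKK
KKKKKKKK
After op 2 paint(1,7,W):
WKKKKKKK
WKKKKKKW
WKKKKKWW
KKKKKKWW
KKKKKKKK
KKKKKKKK
KKKKKKKK
KKKKKKKK
After op 3 fill(2,7,K) [5 cells changed]:
WKKKKKKK
WKKKKKKK
WKKKKKKK
KKKKKKKK
KKKKKKKK
KKKKKKKK
KKKKKKKK
KKKKKKKK

Answer: 5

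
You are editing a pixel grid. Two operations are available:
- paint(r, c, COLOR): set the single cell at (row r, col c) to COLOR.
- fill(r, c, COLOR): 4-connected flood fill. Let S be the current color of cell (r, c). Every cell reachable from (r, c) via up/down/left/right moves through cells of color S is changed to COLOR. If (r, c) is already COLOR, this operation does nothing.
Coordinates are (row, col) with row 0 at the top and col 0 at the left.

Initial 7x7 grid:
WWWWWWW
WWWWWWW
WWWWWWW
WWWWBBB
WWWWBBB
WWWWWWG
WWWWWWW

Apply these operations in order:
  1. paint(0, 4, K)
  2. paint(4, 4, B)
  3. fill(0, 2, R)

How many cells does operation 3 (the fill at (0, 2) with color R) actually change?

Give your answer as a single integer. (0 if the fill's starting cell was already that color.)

Answer: 41

Derivation:
After op 1 paint(0,4,K):
WWWWKWW
WWWWWWW
WWWWWWW
WWWWBBB
WWWWBBB
WWWWWWG
WWWWWWW
After op 2 paint(4,4,B):
WWWWKWW
WWWWWWW
WWWWWWW
WWWWBBB
WWWWBBB
WWWWWWG
WWWWWWW
After op 3 fill(0,2,R) [41 cells changed]:
RRRRKRR
RRRRRRR
RRRRRRR
RRRRBBB
RRRRBBB
RRRRRRG
RRRRRRR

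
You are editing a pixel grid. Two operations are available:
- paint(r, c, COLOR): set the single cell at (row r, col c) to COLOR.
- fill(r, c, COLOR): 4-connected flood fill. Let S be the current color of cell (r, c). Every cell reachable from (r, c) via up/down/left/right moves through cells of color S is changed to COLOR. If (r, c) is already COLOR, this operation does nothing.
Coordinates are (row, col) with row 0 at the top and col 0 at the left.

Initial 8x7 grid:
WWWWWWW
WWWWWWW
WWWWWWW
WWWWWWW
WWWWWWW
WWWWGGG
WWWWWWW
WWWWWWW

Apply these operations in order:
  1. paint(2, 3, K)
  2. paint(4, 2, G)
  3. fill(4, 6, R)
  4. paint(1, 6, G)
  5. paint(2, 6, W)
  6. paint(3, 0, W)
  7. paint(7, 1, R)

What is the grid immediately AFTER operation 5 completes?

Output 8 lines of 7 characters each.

Answer: RRRRRRR
RRRRRRG
RRRKRRW
RRRRRRR
RRGRRRR
RRRRGGG
RRRRRRR
RRRRRRR

Derivation:
After op 1 paint(2,3,K):
WWWWWWW
WWWWWWW
WWWKWWW
WWWWWWW
WWWWWWW
WWWWGGG
WWWWWWW
WWWWWWW
After op 2 paint(4,2,G):
WWWWWWW
WWWWWWW
WWWKWWW
WWWWWWW
WWGWWWW
WWWWGGG
WWWWWWW
WWWWWWW
After op 3 fill(4,6,R) [51 cells changed]:
RRRRRRR
RRRRRRR
RRRKRRR
RRRRRRR
RRGRRRR
RRRRGGG
RRRRRRR
RRRRRRR
After op 4 paint(1,6,G):
RRRRRRR
RRRRRRG
RRRKRRR
RRRRRRR
RRGRRRR
RRRRGGG
RRRRRRR
RRRRRRR
After op 5 paint(2,6,W):
RRRRRRR
RRRRRRG
RRRKRRW
RRRRRRR
RRGRRRR
RRRRGGG
RRRRRRR
RRRRRRR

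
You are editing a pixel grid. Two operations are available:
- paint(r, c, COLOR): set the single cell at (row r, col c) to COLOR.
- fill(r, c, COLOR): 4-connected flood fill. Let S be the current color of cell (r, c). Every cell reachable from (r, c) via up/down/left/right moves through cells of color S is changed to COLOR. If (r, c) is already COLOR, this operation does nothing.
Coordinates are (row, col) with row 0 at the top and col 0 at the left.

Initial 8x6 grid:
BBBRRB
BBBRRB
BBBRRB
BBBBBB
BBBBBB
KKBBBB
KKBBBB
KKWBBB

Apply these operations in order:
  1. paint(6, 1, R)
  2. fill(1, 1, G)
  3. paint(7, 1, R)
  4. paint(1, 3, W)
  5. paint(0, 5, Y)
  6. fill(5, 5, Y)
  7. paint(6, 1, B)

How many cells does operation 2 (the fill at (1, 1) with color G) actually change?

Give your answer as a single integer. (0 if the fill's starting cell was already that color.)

After op 1 paint(6,1,R):
BBBRRB
BBBRRB
BBBRRB
BBBBBB
BBBBBB
KKBBBB
KRBBBB
KKWBBB
After op 2 fill(1,1,G) [35 cells changed]:
GGGRRG
GGGRRG
GGGRRG
GGGGGG
GGGGGG
KKGGGG
KRGGGG
KKWGGG

Answer: 35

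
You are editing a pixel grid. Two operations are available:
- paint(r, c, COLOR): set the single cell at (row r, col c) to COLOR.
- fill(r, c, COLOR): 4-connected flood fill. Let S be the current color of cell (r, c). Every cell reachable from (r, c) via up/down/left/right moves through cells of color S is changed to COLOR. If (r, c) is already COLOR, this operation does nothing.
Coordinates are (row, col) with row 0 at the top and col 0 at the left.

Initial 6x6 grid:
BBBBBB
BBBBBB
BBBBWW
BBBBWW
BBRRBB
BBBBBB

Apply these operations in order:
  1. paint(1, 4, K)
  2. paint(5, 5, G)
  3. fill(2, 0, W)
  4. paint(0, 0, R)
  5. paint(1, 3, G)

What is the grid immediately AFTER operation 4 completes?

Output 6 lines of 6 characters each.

Answer: RWWWWW
WWWWKW
WWWWWW
WWWWWW
WWRRWW
WWWWWG

Derivation:
After op 1 paint(1,4,K):
BBBBBB
BBBBKB
BBBBWW
BBBBWW
BBRRBB
BBBBBB
After op 2 paint(5,5,G):
BBBBBB
BBBBKB
BBBBWW
BBBBWW
BBRRBB
BBBBBG
After op 3 fill(2,0,W) [28 cells changed]:
WWWWWW
WWWWKW
WWWWWW
WWWWWW
WWRRWW
WWWWWG
After op 4 paint(0,0,R):
RWWWWW
WWWWKW
WWWWWW
WWWWWW
WWRRWW
WWWWWG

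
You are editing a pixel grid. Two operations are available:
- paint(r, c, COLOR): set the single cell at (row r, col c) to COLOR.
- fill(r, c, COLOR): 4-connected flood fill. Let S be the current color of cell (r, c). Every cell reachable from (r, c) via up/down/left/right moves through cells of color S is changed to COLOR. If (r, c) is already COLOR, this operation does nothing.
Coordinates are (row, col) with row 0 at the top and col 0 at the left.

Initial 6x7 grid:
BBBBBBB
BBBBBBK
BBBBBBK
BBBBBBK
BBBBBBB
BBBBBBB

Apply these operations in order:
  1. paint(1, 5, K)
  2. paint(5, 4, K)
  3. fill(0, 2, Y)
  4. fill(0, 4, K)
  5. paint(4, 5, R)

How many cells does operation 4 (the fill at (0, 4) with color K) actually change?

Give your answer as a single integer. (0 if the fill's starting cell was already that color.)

After op 1 paint(1,5,K):
BBBBBBB
BBBBBKK
BBBBBBK
BBBBBBK
BBBBBBB
BBBBBBB
After op 2 paint(5,4,K):
BBBBBBB
BBBBBKK
BBBBBBK
BBBBBBK
BBBBBBB
BBBBKBB
After op 3 fill(0,2,Y) [37 cells changed]:
YYYYYYY
YYYYYKK
YYYYYYK
YYYYYYK
YYYYYYY
YYYYKYY
After op 4 fill(0,4,K) [37 cells changed]:
KKKKKKK
KKKKKKK
KKKKKKK
KKKKKKK
KKKKKKK
KKKKKKK

Answer: 37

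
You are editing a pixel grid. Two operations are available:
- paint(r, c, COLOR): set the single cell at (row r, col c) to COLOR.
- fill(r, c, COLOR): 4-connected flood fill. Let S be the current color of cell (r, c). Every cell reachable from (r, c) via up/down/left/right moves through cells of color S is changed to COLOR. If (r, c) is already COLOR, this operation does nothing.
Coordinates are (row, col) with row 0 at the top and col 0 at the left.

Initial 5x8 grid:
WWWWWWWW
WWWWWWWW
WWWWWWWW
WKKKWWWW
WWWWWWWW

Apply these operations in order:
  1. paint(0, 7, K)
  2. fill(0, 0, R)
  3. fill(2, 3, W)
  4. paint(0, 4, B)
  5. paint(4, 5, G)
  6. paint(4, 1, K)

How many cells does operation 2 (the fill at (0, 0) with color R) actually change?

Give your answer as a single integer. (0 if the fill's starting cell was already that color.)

After op 1 paint(0,7,K):
WWWWWWWK
WWWWWWWW
WWWWWWWW
WKKKWWWW
WWWWWWWW
After op 2 fill(0,0,R) [36 cells changed]:
RRRRRRRK
RRRRRRRR
RRRRRRRR
RKKKRRRR
RRRRRRRR

Answer: 36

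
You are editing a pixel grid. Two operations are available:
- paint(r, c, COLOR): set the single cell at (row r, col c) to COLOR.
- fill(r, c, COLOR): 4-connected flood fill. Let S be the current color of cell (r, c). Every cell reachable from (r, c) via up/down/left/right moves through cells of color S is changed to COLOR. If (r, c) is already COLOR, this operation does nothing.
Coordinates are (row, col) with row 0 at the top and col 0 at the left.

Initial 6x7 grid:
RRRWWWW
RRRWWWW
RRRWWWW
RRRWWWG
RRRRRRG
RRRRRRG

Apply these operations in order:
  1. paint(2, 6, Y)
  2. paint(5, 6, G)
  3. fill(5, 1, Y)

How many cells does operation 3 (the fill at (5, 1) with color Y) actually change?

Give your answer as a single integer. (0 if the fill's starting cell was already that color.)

After op 1 paint(2,6,Y):
RRRWWWW
RRRWWWW
RRRWWWY
RRRWWWG
RRRRRRG
RRRRRRG
After op 2 paint(5,6,G):
RRRWWWW
RRRWWWW
RRRWWWY
RRRWWWG
RRRRRRG
RRRRRRG
After op 3 fill(5,1,Y) [24 cells changed]:
YYYWWWW
YYYWWWW
YYYWWWY
YYYWWWG
YYYYYYG
YYYYYYG

Answer: 24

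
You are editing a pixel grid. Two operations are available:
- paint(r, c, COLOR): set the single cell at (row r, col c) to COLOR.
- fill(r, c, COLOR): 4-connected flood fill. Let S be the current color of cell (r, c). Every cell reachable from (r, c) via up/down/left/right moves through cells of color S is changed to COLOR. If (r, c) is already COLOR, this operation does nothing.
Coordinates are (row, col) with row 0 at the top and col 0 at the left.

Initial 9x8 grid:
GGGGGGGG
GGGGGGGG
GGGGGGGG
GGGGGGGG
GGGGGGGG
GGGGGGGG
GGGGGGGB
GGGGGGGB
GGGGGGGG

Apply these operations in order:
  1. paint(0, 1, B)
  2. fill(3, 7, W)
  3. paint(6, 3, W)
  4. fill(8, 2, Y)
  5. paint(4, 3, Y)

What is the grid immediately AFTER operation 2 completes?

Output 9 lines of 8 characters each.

After op 1 paint(0,1,B):
GBGGGGGG
GGGGGGGG
GGGGGGGG
GGGGGGGG
GGGGGGGG
GGGGGGGG
GGGGGGGB
GGGGGGGB
GGGGGGGG
After op 2 fill(3,7,W) [69 cells changed]:
WBWWWWWW
WWWWWWWW
WWWWWWWW
WWWWWWWW
WWWWWWWW
WWWWWWWW
WWWWWWWB
WWWWWWWB
WWWWWWWW

Answer: WBWWWWWW
WWWWWWWW
WWWWWWWW
WWWWWWWW
WWWWWWWW
WWWWWWWW
WWWWWWWB
WWWWWWWB
WWWWWWWW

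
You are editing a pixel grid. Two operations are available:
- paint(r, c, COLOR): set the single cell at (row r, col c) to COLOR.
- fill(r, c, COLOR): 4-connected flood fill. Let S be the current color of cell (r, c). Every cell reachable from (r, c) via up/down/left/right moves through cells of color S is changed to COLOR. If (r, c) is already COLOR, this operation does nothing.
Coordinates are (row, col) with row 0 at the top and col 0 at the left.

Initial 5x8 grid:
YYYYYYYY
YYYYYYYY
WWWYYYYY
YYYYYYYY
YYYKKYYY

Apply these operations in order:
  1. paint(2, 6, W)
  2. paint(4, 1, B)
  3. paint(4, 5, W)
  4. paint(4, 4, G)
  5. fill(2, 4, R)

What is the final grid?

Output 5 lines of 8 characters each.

Answer: RRRRRRRR
RRRRRRRR
WWWRRRWR
RRRRRRRR
RBRKGWRR

Derivation:
After op 1 paint(2,6,W):
YYYYYYYY
YYYYYYYY
WWWYYYWY
YYYYYYYY
YYYKKYYY
After op 2 paint(4,1,B):
YYYYYYYY
YYYYYYYY
WWWYYYWY
YYYYYYYY
YBYKKYYY
After op 3 paint(4,5,W):
YYYYYYYY
YYYYYYYY
WWWYYYWY
YYYYYYYY
YBYKKWYY
After op 4 paint(4,4,G):
YYYYYYYY
YYYYYYYY
WWWYYYWY
YYYYYYYY
YBYKGWYY
After op 5 fill(2,4,R) [32 cells changed]:
RRRRRRRR
RRRRRRRR
WWWRRRWR
RRRRRRRR
RBRKGWRR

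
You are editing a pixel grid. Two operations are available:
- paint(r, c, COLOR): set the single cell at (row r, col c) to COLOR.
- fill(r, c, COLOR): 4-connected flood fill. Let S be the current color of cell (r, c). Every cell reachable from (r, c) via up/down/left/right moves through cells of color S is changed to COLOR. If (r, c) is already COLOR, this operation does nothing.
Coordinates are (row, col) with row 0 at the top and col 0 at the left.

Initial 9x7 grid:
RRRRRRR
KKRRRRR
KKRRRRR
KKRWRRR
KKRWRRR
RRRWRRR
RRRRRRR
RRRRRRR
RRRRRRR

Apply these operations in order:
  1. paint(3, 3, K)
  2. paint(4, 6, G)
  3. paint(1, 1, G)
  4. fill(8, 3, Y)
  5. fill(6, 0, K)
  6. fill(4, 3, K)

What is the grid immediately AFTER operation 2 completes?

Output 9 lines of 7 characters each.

After op 1 paint(3,3,K):
RRRRRRR
KKRRRRR
KKRRRRR
KKRKRRR
KKRWRRR
RRRWRRR
RRRRRRR
RRRRRRR
RRRRRRR
After op 2 paint(4,6,G):
RRRRRRR
KKRRRRR
KKRRRRR
KKRKRRR
KKRWRRG
RRRWRRR
RRRRRRR
RRRRRRR
RRRRRRR

Answer: RRRRRRR
KKRRRRR
KKRRRRR
KKRKRRR
KKRWRRG
RRRWRRR
RRRRRRR
RRRRRRR
RRRRRRR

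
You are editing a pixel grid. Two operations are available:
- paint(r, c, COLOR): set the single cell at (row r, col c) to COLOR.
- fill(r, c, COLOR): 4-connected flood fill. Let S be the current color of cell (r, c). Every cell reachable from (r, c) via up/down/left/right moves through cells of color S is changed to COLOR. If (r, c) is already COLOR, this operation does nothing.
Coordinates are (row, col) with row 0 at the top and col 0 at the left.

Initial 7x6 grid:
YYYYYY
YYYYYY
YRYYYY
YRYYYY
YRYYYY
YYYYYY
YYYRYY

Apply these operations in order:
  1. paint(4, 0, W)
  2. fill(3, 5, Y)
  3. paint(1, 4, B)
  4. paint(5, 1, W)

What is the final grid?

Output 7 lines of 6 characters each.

Answer: YYYYYY
YYYYBY
YRYYYY
YRYYYY
WRYYYY
YWYYYY
YYYRYY

Derivation:
After op 1 paint(4,0,W):
YYYYYY
YYYYYY
YRYYYY
YRYYYY
WRYYYY
YYYYYY
YYYRYY
After op 2 fill(3,5,Y) [0 cells changed]:
YYYYYY
YYYYYY
YRYYYY
YRYYYY
WRYYYY
YYYYYY
YYYRYY
After op 3 paint(1,4,B):
YYYYYY
YYYYBY
YRYYYY
YRYYYY
WRYYYY
YYYYYY
YYYRYY
After op 4 paint(5,1,W):
YYYYYY
YYYYBY
YRYYYY
YRYYYY
WRYYYY
YWYYYY
YYYRYY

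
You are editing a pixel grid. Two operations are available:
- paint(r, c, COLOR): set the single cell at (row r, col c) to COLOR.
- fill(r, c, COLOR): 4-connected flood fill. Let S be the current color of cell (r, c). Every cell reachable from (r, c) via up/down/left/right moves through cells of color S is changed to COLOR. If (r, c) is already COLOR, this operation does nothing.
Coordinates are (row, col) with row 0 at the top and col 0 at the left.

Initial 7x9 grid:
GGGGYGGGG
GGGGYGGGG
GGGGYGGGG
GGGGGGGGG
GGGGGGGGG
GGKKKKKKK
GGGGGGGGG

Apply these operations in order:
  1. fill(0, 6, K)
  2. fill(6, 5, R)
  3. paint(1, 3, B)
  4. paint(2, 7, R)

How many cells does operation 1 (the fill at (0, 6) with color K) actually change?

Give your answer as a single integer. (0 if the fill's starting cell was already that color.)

After op 1 fill(0,6,K) [53 cells changed]:
KKKKYKKKK
KKKKYKKKK
KKKKYKKKK
KKKKKKKKK
KKKKKKKKK
KKKKKKKKK
KKKKKKKKK

Answer: 53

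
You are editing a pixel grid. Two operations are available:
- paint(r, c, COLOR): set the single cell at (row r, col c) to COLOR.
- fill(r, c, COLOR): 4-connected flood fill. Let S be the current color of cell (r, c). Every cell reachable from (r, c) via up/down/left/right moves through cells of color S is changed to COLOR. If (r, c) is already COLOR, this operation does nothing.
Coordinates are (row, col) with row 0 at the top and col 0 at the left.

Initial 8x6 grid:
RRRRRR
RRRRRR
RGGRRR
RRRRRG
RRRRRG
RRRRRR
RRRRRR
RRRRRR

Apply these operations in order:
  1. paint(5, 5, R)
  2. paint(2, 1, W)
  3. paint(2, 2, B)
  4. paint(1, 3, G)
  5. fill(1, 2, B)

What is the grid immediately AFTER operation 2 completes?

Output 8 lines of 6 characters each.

After op 1 paint(5,5,R):
RRRRRR
RRRRRR
RGGRRR
RRRRRG
RRRRRG
RRRRRR
RRRRRR
RRRRRR
After op 2 paint(2,1,W):
RRRRRR
RRRRRR
RWGRRR
RRRRRG
RRRRRG
RRRRRR
RRRRRR
RRRRRR

Answer: RRRRRR
RRRRRR
RWGRRR
RRRRRG
RRRRRG
RRRRRR
RRRRRR
RRRRRR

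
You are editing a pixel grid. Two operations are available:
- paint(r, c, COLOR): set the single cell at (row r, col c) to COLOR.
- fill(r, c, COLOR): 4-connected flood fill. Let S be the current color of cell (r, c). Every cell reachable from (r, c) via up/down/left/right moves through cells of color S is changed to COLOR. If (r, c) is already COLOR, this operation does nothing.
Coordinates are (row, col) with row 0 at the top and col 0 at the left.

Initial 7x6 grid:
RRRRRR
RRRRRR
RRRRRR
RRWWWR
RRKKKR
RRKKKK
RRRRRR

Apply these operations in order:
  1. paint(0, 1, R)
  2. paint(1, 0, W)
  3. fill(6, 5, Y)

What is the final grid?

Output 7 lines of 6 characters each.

After op 1 paint(0,1,R):
RRRRRR
RRRRRR
RRRRRR
RRWWWR
RRKKKR
RRKKKK
RRRRRR
After op 2 paint(1,0,W):
RRRRRR
WRRRRR
RRRRRR
RRWWWR
RRKKKR
RRKKKK
RRRRRR
After op 3 fill(6,5,Y) [31 cells changed]:
YYYYYY
WYYYYY
YYYYYY
YYWWWY
YYKKKY
YYKKKK
YYYYYY

Answer: YYYYYY
WYYYYY
YYYYYY
YYWWWY
YYKKKY
YYKKKK
YYYYYY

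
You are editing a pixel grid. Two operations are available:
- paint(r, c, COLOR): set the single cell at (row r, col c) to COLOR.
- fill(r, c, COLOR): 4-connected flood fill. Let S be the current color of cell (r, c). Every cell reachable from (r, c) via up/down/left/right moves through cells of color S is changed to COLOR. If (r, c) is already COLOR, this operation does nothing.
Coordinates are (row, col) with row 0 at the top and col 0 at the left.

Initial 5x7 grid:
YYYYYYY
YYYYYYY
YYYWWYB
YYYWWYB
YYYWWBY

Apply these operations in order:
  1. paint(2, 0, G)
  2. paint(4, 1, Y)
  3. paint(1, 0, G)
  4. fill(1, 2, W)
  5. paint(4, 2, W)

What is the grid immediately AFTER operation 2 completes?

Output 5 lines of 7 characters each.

Answer: YYYYYYY
YYYYYYY
GYYWWYB
YYYWWYB
YYYWWBY

Derivation:
After op 1 paint(2,0,G):
YYYYYYY
YYYYYYY
GYYWWYB
YYYWWYB
YYYWWBY
After op 2 paint(4,1,Y):
YYYYYYY
YYYYYYY
GYYWWYB
YYYWWYB
YYYWWBY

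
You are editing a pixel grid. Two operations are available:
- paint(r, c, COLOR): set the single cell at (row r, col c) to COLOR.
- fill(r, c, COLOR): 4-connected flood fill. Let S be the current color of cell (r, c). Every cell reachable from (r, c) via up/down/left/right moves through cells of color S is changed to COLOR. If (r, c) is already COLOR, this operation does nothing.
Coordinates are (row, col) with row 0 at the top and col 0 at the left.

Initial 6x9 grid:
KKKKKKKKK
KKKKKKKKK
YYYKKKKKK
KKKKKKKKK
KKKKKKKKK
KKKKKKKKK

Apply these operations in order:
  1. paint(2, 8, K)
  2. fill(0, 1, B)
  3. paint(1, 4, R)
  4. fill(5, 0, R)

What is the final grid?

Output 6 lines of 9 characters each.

Answer: RRRRRRRRR
RRRRRRRRR
YYYRRRRRR
RRRRRRRRR
RRRRRRRRR
RRRRRRRRR

Derivation:
After op 1 paint(2,8,K):
KKKKKKKKK
KKKKKKKKK
YYYKKKKKK
KKKKKKKKK
KKKKKKKKK
KKKKKKKKK
After op 2 fill(0,1,B) [51 cells changed]:
BBBBBBBBB
BBBBBBBBB
YYYBBBBBB
BBBBBBBBB
BBBBBBBBB
BBBBBBBBB
After op 3 paint(1,4,R):
BBBBBBBBB
BBBBRBBBB
YYYBBBBBB
BBBBBBBBB
BBBBBBBBB
BBBBBBBBB
After op 4 fill(5,0,R) [50 cells changed]:
RRRRRRRRR
RRRRRRRRR
YYYRRRRRR
RRRRRRRRR
RRRRRRRRR
RRRRRRRRR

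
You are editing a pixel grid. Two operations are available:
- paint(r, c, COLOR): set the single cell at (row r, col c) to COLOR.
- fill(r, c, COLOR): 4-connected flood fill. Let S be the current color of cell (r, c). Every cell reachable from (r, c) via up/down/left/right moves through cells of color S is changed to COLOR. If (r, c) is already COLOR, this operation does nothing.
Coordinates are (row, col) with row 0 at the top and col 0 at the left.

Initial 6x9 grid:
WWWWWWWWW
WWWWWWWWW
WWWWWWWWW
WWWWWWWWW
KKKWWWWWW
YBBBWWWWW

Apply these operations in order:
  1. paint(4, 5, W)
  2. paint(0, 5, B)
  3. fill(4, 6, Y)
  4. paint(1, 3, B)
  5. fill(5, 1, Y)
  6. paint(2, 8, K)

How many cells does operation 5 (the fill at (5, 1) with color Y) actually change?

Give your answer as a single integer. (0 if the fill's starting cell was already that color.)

After op 1 paint(4,5,W):
WWWWWWWWW
WWWWWWWWW
WWWWWWWWW
WWWWWWWWW
KKKWWWWWW
YBBBWWWWW
After op 2 paint(0,5,B):
WWWWWBWWW
WWWWWWWWW
WWWWWWWWW
WWWWWWWWW
KKKWWWWWW
YBBBWWWWW
After op 3 fill(4,6,Y) [46 cells changed]:
YYYYYBYYY
YYYYYYYYY
YYYYYYYYY
YYYYYYYYY
KKKYYYYYY
YBBBYYYYY
After op 4 paint(1,3,B):
YYYYYBYYY
YYYBYYYYY
YYYYYYYYY
YYYYYYYYY
KKKYYYYYY
YBBBYYYYY
After op 5 fill(5,1,Y) [3 cells changed]:
YYYYYBYYY
YYYBYYYYY
YYYYYYYYY
YYYYYYYYY
KKKYYYYYY
YYYYYYYYY

Answer: 3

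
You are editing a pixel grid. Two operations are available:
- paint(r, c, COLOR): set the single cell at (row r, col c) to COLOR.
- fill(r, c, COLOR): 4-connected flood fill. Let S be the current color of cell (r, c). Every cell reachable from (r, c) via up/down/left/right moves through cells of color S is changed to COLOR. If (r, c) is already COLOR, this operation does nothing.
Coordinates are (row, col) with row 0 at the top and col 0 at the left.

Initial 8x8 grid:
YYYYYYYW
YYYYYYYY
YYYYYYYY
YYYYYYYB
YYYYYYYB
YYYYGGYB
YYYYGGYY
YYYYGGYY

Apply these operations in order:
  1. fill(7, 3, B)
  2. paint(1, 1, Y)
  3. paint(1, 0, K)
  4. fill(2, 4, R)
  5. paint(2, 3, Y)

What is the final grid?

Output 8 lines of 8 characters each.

Answer: RRRRRRRW
KYRRRRRR
RRRYRRRR
RRRRRRRR
RRRRRRRR
RRRRGGRR
RRRRGGRR
RRRRGGRR

Derivation:
After op 1 fill(7,3,B) [54 cells changed]:
BBBBBBBW
BBBBBBBB
BBBBBBBB
BBBBBBBB
BBBBBBBB
BBBBGGBB
BBBBGGBB
BBBBGGBB
After op 2 paint(1,1,Y):
BBBBBBBW
BYBBBBBB
BBBBBBBB
BBBBBBBB
BBBBBBBB
BBBBGGBB
BBBBGGBB
BBBBGGBB
After op 3 paint(1,0,K):
BBBBBBBW
KYBBBBBB
BBBBBBBB
BBBBBBBB
BBBBBBBB
BBBBGGBB
BBBBGGBB
BBBBGGBB
After op 4 fill(2,4,R) [55 cells changed]:
RRRRRRRW
KYRRRRRR
RRRRRRRR
RRRRRRRR
RRRRRRRR
RRRRGGRR
RRRRGGRR
RRRRGGRR
After op 5 paint(2,3,Y):
RRRRRRRW
KYRRRRRR
RRRYRRRR
RRRRRRRR
RRRRRRRR
RRRRGGRR
RRRRGGRR
RRRRGGRR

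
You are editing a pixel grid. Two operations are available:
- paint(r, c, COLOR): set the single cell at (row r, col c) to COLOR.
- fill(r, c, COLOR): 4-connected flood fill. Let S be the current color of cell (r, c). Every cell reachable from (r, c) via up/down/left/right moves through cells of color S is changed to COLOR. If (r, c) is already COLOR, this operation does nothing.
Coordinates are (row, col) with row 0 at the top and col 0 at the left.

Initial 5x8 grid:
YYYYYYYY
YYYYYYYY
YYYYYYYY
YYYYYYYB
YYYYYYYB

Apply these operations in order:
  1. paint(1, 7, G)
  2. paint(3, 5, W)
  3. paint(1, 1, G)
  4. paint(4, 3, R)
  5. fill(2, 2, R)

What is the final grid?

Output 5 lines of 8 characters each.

After op 1 paint(1,7,G):
YYYYYYYY
YYYYYYYG
YYYYYYYY
YYYYYYYB
YYYYYYYB
After op 2 paint(3,5,W):
YYYYYYYY
YYYYYYYG
YYYYYYYY
YYYYYWYB
YYYYYYYB
After op 3 paint(1,1,G):
YYYYYYYY
YGYYYYYG
YYYYYYYY
YYYYYWYB
YYYYYYYB
After op 4 paint(4,3,R):
YYYYYYYY
YGYYYYYG
YYYYYYYY
YYYYYWYB
YYYRYYYB
After op 5 fill(2,2,R) [34 cells changed]:
RRRRRRRR
RGRRRRRG
RRRRRRRR
RRRRRWRB
RRRRRRRB

Answer: RRRRRRRR
RGRRRRRG
RRRRRRRR
RRRRRWRB
RRRRRRRB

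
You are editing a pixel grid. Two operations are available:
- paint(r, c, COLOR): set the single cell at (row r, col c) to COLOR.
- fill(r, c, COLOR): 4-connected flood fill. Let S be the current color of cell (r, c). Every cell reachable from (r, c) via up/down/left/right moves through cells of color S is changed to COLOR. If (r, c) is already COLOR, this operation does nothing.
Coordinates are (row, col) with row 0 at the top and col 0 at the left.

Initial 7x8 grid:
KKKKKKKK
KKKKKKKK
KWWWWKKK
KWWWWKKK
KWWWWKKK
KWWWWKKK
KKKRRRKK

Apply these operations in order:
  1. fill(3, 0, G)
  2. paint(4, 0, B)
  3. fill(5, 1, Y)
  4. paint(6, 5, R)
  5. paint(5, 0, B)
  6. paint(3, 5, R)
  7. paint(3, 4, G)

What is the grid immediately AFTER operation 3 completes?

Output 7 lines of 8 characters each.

After op 1 fill(3,0,G) [37 cells changed]:
GGGGGGGG
GGGGGGGG
GWWWWGGG
GWWWWGGG
GWWWWGGG
GWWWWGGG
GGGRRRGG
After op 2 paint(4,0,B):
GGGGGGGG
GGGGGGGG
GWWWWGGG
GWWWWGGG
BWWWWGGG
GWWWWGGG
GGGRRRGG
After op 3 fill(5,1,Y) [16 cells changed]:
GGGGGGGG
GGGGGGGG
GYYYYGGG
GYYYYGGG
BYYYYGGG
GYYYYGGG
GGGRRRGG

Answer: GGGGGGGG
GGGGGGGG
GYYYYGGG
GYYYYGGG
BYYYYGGG
GYYYYGGG
GGGRRRGG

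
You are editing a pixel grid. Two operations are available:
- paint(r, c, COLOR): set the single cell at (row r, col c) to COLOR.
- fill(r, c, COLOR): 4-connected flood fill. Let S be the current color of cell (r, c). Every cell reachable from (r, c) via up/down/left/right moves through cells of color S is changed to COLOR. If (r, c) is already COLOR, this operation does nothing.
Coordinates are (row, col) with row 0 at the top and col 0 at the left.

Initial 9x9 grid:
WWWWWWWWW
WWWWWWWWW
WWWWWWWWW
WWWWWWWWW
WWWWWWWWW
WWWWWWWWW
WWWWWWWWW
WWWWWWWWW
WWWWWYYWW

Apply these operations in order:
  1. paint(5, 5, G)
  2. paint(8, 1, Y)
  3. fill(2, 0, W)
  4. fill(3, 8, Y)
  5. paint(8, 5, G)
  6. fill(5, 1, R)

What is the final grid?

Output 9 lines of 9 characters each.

Answer: RRRRRRRRR
RRRRRRRRR
RRRRRRRRR
RRRRRRRRR
RRRRRRRRR
RRRRRGRRR
RRRRRRRRR
RRRRRRRRR
RRRRRGRRR

Derivation:
After op 1 paint(5,5,G):
WWWWWWWWW
WWWWWWWWW
WWWWWWWWW
WWWWWWWWW
WWWWWWWWW
WWWWWGWWW
WWWWWWWWW
WWWWWWWWW
WWWWWYYWW
After op 2 paint(8,1,Y):
WWWWWWWWW
WWWWWWWWW
WWWWWWWWW
WWWWWWWWW
WWWWWWWWW
WWWWWGWWW
WWWWWWWWW
WWWWWWWWW
WYWWWYYWW
After op 3 fill(2,0,W) [0 cells changed]:
WWWWWWWWW
WWWWWWWWW
WWWWWWWWW
WWWWWWWWW
WWWWWWWWW
WWWWWGWWW
WWWWWWWWW
WWWWWWWWW
WYWWWYYWW
After op 4 fill(3,8,Y) [77 cells changed]:
YYYYYYYYY
YYYYYYYYY
YYYYYYYYY
YYYYYYYYY
YYYYYYYYY
YYYYYGYYY
YYYYYYYYY
YYYYYYYYY
YYYYYYYYY
After op 5 paint(8,5,G):
YYYYYYYYY
YYYYYYYYY
YYYYYYYYY
YYYYYYYYY
YYYYYYYYY
YYYYYGYYY
YYYYYYYYY
YYYYYYYYY
YYYYYGYYY
After op 6 fill(5,1,R) [79 cells changed]:
RRRRRRRRR
RRRRRRRRR
RRRRRRRRR
RRRRRRRRR
RRRRRRRRR
RRRRRGRRR
RRRRRRRRR
RRRRRRRRR
RRRRRGRRR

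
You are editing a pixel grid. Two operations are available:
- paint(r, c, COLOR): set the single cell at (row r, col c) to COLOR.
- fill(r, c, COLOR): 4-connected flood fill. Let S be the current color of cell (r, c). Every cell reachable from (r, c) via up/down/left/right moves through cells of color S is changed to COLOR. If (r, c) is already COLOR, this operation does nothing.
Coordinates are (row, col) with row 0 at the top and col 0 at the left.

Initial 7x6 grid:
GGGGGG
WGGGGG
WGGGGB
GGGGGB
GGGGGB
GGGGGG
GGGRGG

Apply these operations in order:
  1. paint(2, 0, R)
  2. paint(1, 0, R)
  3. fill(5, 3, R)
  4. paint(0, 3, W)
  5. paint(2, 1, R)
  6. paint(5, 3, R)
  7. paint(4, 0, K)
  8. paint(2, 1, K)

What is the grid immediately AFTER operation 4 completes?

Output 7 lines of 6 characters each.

After op 1 paint(2,0,R):
GGGGGG
WGGGGG
RGGGGB
GGGGGB
GGGGGB
GGGGGG
GGGRGG
After op 2 paint(1,0,R):
GGGGGG
RGGGGG
RGGGGB
GGGGGB
GGGGGB
GGGGGG
GGGRGG
After op 3 fill(5,3,R) [36 cells changed]:
RRRRRR
RRRRRR
RRRRRB
RRRRRB
RRRRRB
RRRRRR
RRRRRR
After op 4 paint(0,3,W):
RRRWRR
RRRRRR
RRRRRB
RRRRRB
RRRRRB
RRRRRR
RRRRRR

Answer: RRRWRR
RRRRRR
RRRRRB
RRRRRB
RRRRRB
RRRRRR
RRRRRR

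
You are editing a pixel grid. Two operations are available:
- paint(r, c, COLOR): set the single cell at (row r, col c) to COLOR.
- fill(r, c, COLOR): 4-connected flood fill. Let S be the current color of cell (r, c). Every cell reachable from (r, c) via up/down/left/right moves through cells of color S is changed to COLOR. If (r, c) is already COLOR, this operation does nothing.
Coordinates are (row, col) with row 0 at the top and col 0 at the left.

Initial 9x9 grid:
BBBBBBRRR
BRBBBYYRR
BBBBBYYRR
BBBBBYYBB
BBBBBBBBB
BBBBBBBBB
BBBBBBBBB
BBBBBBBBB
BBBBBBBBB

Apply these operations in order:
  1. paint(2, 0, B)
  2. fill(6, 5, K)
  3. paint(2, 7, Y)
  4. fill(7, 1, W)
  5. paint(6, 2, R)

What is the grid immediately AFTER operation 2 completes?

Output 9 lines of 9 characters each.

After op 1 paint(2,0,B):
BBBBBBRRR
BRBBBYYRR
BBBBBYYRR
BBBBBYYBB
BBBBBBBBB
BBBBBBBBB
BBBBBBBBB
BBBBBBBBB
BBBBBBBBB
After op 2 fill(6,5,K) [67 cells changed]:
KKKKKKRRR
KRKKKYYRR
KKKKKYYRR
KKKKKYYKK
KKKKKKKKK
KKKKKKKKK
KKKKKKKKK
KKKKKKKKK
KKKKKKKKK

Answer: KKKKKKRRR
KRKKKYYRR
KKKKKYYRR
KKKKKYYKK
KKKKKKKKK
KKKKKKKKK
KKKKKKKKK
KKKKKKKKK
KKKKKKKKK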